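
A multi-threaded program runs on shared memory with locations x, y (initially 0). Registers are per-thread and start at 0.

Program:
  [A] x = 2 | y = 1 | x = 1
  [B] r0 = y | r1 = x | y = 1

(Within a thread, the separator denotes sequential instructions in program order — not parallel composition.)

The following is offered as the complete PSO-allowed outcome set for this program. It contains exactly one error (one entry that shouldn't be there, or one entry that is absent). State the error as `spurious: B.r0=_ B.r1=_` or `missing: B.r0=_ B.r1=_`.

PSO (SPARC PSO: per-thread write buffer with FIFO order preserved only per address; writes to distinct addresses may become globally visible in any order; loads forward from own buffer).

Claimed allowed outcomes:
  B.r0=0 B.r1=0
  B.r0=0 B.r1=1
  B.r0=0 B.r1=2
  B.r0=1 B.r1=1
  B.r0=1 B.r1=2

outcome vector order: (B.r0,B.r1)
under PSO → 0/0, 0/1, 0/2, 1/0, 1/1, 1/2
PSO∖claimed = {1/0}

missing: B.r0=1 B.r1=0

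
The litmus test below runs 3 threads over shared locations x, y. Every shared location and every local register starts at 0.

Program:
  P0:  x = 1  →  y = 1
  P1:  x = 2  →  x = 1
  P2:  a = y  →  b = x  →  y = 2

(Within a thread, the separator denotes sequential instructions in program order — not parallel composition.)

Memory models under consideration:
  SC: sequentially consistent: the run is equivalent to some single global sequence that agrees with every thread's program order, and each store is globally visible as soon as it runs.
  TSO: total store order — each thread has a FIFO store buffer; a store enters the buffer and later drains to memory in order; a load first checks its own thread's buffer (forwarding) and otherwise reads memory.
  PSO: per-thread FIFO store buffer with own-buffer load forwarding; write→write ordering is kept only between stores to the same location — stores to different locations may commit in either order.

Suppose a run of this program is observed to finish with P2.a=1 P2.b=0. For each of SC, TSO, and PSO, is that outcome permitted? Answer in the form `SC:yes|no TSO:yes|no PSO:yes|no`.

SC:no TSO:no PSO:yes

outcome vector order: (P2.a,P2.b)
SC: 5 outcomes — {(0,0), (0,1), (0,2), (1,1), (1,2)}
TSO: 5 outcomes — {(0,0), (0,1), (0,2), (1,1), (1,2)}
PSO: 6 outcomes — {(0,0), (0,1), (0,2), (1,0), (1,1), (1,2)}
target (1,0) ∈ {PSO}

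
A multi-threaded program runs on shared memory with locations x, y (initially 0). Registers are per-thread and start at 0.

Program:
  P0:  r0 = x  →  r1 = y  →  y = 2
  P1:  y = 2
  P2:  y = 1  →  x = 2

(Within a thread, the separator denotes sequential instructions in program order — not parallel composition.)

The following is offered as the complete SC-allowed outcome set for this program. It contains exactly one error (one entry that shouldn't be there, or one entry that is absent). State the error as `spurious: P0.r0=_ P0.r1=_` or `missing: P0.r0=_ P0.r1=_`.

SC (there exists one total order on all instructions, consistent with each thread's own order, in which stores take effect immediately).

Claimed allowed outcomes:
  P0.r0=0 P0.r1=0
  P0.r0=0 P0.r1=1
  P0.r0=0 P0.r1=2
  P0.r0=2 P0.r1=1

outcome vector order: (P0.r0,P0.r1)
SC (5): 0/0 0/1 0/2 2/1 2/2
SC∖claimed = {2/2}

missing: P0.r0=2 P0.r1=2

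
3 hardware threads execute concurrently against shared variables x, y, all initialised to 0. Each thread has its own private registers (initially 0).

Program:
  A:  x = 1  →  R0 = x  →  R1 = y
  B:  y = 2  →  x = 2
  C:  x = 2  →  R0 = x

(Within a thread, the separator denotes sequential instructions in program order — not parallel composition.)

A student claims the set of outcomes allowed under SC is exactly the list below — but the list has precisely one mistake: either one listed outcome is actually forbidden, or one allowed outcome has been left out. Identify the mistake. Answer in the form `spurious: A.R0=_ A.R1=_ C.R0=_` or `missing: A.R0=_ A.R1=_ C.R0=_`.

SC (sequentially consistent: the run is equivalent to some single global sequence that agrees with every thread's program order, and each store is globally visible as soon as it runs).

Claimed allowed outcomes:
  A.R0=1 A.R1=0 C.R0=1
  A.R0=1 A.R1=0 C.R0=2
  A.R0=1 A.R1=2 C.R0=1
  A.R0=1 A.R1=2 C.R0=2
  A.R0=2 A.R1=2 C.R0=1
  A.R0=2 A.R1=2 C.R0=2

missing: A.R0=2 A.R1=0 C.R0=2

outcome vector order: (A.R0,A.R1,C.R0)
under SC → 1/0/1 1/0/2 1/2/1 1/2/2 2/0/2 2/2/1 2/2/2
SC∖claimed = {2/0/2}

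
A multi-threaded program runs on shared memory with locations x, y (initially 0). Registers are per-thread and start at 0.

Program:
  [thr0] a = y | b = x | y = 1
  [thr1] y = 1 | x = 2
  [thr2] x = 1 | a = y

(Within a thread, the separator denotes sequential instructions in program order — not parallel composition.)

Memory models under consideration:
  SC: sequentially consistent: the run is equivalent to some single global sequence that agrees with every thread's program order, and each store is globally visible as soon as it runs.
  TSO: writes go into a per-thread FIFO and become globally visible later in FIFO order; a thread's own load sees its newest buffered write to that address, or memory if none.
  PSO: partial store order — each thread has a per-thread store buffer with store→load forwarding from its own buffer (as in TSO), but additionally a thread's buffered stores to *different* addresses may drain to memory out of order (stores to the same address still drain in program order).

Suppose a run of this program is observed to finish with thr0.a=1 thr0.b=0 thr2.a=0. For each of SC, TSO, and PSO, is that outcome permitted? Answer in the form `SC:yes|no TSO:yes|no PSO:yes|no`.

outcome vector order: (thr0.a,thr0.b,thr2.a)
under SC → (0,0,0), (0,0,1), (0,1,0), (0,1,1), (0,2,0), (0,2,1), (1,0,1), (1,1,0), (1,1,1), (1,2,0), (1,2,1)
under TSO → (0,0,0), (0,0,1), (0,1,0), (0,1,1), (0,2,0), (0,2,1), (1,0,0), (1,0,1), (1,1,0), (1,1,1), (1,2,0), (1,2,1)
under PSO → (0,0,0), (0,0,1), (0,1,0), (0,1,1), (0,2,0), (0,2,1), (1,0,0), (1,0,1), (1,1,0), (1,1,1), (1,2,0), (1,2,1)
target (1,0,0) ∈ {TSO,PSO}

SC:no TSO:yes PSO:yes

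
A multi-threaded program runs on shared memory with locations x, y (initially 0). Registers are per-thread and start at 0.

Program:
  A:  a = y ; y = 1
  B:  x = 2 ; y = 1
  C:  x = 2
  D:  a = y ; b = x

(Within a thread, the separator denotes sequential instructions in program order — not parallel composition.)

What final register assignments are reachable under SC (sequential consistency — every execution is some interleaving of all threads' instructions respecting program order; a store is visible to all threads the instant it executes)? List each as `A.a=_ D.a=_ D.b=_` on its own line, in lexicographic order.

outcome vector order: (A.a,D.a,D.b)
|SC outcomes| = 7

A.a=0 D.a=0 D.b=0
A.a=0 D.a=0 D.b=2
A.a=0 D.a=1 D.b=0
A.a=0 D.a=1 D.b=2
A.a=1 D.a=0 D.b=0
A.a=1 D.a=0 D.b=2
A.a=1 D.a=1 D.b=2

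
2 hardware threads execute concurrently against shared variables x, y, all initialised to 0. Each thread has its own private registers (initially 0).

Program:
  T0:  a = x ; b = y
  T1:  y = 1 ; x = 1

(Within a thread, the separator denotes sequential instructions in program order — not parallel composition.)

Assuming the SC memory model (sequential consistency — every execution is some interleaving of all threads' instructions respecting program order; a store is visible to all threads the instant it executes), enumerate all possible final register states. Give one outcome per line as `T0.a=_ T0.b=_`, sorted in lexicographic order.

outcome vector order: (T0.a,T0.b)
|SC outcomes| = 3

T0.a=0 T0.b=0
T0.a=0 T0.b=1
T0.a=1 T0.b=1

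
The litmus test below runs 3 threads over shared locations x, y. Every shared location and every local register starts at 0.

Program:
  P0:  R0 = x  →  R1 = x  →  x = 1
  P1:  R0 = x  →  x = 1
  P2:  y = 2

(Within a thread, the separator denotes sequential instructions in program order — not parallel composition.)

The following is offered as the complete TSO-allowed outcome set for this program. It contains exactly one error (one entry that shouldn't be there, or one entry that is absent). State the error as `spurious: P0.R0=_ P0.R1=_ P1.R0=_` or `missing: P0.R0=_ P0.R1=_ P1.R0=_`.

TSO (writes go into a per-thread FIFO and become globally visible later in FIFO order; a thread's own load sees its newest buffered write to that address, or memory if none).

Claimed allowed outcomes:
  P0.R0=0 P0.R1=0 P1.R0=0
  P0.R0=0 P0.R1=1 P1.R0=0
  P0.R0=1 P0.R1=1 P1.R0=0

outcome vector order: (P0.R0,P0.R1,P1.R0)
TSO: 4 outcomes — {000; 001; 010; 110}
TSO∖claimed = {001}

missing: P0.R0=0 P0.R1=0 P1.R0=1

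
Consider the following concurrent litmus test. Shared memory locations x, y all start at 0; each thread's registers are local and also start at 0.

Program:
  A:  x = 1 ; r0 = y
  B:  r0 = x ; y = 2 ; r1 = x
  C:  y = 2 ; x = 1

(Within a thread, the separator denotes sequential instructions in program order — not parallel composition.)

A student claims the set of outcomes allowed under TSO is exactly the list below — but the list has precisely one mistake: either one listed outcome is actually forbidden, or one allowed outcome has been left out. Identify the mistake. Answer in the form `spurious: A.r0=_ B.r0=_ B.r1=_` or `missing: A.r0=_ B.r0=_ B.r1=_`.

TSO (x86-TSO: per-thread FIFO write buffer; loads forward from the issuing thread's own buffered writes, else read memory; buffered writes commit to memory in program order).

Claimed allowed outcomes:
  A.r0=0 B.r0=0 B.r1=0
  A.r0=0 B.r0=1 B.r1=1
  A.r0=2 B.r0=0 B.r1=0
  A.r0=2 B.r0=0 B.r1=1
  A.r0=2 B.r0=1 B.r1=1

outcome vector order: (A.r0,B.r0,B.r1)
under TSO → 000 001 011 200 201 211
TSO∖claimed = {001}

missing: A.r0=0 B.r0=0 B.r1=1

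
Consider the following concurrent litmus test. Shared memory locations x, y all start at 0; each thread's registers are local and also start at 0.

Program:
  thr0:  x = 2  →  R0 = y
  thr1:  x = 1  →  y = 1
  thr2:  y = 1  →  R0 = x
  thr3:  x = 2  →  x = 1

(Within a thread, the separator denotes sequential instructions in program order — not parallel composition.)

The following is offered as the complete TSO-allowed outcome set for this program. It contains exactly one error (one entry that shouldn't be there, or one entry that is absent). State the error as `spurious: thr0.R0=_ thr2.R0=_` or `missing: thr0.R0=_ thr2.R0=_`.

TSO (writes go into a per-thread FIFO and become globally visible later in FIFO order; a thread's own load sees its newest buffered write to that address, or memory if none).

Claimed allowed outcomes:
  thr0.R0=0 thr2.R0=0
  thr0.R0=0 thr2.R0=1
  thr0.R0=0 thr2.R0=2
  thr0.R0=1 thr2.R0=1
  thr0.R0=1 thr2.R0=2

outcome vector order: (thr0.R0,thr2.R0)
TSO: 6 outcomes — {(0,0); (0,1); (0,2); (1,0); (1,1); (1,2)}
TSO∖claimed = {(1,0)}

missing: thr0.R0=1 thr2.R0=0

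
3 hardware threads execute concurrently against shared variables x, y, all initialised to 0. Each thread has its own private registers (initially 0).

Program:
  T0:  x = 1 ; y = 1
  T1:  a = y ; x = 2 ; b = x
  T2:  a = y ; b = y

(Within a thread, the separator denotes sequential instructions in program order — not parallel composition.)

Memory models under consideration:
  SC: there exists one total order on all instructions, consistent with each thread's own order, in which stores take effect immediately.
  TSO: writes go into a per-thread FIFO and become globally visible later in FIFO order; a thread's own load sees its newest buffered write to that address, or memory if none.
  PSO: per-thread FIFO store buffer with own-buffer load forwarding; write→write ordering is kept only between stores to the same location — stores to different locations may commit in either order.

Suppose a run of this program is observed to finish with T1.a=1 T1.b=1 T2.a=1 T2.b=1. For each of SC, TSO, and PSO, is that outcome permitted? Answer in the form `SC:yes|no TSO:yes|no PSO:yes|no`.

outcome vector order: (T1.a,T1.b,T2.a,T2.b)
SC: 9 outcomes — {0/1/0/0, 0/1/0/1, 0/1/1/1, 0/2/0/0, 0/2/0/1, 0/2/1/1, 1/2/0/0, 1/2/0/1, 1/2/1/1}
TSO: 9 outcomes — {0/1/0/0, 0/1/0/1, 0/1/1/1, 0/2/0/0, 0/2/0/1, 0/2/1/1, 1/2/0/0, 1/2/0/1, 1/2/1/1}
PSO: 12 outcomes — {0/1/0/0, 0/1/0/1, 0/1/1/1, 0/2/0/0, 0/2/0/1, 0/2/1/1, 1/1/0/0, 1/1/0/1, 1/1/1/1, 1/2/0/0, 1/2/0/1, 1/2/1/1}
target 1/1/1/1 ∈ {PSO}

SC:no TSO:no PSO:yes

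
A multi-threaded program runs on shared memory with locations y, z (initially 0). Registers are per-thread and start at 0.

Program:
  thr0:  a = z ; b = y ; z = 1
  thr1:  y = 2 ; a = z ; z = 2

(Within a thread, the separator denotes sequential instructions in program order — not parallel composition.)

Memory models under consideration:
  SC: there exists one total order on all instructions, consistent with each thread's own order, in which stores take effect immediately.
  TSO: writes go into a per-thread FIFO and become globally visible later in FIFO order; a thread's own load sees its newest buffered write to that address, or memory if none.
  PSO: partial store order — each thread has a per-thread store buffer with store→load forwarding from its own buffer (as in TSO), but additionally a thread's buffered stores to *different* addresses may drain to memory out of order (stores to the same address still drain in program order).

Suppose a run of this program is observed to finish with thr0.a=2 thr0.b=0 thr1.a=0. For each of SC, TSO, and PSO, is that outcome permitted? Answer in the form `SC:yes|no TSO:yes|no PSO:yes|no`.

outcome vector order: (thr0.a,thr0.b,thr1.a)
[SC] allowed = {<0 0 0>; <0 0 1>; <0 2 0>; <0 2 1>; <2 2 0>}
[TSO] allowed = {<0 0 0>; <0 0 1>; <0 2 0>; <0 2 1>; <2 2 0>}
[PSO] allowed = {<0 0 0>; <0 0 1>; <0 2 0>; <0 2 1>; <2 0 0>; <2 2 0>}
target <2 0 0> ∈ {PSO}

SC:no TSO:no PSO:yes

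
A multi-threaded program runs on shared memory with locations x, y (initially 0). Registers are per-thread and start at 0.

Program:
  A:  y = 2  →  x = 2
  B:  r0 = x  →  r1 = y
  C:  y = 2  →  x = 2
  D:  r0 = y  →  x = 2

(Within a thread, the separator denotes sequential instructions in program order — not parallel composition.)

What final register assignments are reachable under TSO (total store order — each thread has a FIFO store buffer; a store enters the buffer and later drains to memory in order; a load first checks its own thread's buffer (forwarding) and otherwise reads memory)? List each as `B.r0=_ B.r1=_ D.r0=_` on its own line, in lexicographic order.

outcome vector order: (B.r0,B.r1,D.r0)
|TSO outcomes| = 7

B.r0=0 B.r1=0 D.r0=0
B.r0=0 B.r1=0 D.r0=2
B.r0=0 B.r1=2 D.r0=0
B.r0=0 B.r1=2 D.r0=2
B.r0=2 B.r1=0 D.r0=0
B.r0=2 B.r1=2 D.r0=0
B.r0=2 B.r1=2 D.r0=2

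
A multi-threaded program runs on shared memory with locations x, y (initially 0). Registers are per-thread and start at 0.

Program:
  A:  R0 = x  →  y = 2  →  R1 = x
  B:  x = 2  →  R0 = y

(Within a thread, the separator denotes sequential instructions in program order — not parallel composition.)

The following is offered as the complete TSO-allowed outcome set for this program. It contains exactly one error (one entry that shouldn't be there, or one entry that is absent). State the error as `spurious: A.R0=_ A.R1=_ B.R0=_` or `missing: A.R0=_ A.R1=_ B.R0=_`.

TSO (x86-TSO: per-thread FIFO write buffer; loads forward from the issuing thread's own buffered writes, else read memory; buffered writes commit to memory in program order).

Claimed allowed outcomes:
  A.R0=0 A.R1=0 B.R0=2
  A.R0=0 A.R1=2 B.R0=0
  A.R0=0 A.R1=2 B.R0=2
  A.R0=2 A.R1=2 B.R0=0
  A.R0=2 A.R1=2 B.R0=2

outcome vector order: (A.R0,A.R1,B.R0)
TSO: 6 outcomes — {<0 0 0> <0 0 2> <0 2 0> <0 2 2> <2 2 0> <2 2 2>}
TSO∖claimed = {<0 0 0>}

missing: A.R0=0 A.R1=0 B.R0=0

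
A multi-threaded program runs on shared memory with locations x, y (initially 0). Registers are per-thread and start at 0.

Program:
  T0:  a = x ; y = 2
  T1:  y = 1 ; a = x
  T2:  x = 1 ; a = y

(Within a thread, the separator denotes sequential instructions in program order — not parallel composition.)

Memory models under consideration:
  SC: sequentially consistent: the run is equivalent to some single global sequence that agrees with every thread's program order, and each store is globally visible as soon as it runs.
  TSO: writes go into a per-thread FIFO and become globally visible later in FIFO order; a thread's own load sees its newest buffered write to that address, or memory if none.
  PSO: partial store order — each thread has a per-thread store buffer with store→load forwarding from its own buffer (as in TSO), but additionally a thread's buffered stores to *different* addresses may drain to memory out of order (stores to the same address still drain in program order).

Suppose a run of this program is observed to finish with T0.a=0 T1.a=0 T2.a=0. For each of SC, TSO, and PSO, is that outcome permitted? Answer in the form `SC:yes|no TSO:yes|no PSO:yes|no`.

SC:no TSO:yes PSO:yes

outcome vector order: (T0.a,T1.a,T2.a)
SC: 10 outcomes — {001 002 010 011 012 101 102 110 111 112}
TSO: 12 outcomes — {000 001 002 010 011 012 100 101 102 110 111 112}
PSO: 12 outcomes — {000 001 002 010 011 012 100 101 102 110 111 112}
target 000 ∈ {TSO,PSO}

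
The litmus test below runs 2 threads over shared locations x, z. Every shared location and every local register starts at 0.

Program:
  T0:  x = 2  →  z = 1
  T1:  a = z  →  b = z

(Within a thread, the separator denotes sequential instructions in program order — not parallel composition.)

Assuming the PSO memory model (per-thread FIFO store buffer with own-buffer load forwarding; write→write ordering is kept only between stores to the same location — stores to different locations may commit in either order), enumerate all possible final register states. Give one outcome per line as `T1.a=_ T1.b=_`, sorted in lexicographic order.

outcome vector order: (T1.a,T1.b)
|PSO outcomes| = 3

T1.a=0 T1.b=0
T1.a=0 T1.b=1
T1.a=1 T1.b=1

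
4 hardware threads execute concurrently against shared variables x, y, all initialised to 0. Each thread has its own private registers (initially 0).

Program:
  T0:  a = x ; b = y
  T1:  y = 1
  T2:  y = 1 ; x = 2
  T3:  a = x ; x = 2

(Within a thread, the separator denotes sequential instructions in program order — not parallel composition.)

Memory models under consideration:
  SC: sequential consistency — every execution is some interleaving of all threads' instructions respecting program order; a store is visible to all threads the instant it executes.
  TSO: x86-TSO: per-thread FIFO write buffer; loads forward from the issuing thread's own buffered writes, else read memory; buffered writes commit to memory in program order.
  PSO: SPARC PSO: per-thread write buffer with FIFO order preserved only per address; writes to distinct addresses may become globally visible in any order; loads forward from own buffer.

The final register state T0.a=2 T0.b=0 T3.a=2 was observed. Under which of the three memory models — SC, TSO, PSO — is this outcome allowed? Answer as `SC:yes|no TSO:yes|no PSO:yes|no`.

outcome vector order: (T0.a,T0.b,T3.a)
SC: 7 outcomes — {0/0/0 0/0/2 0/1/0 0/1/2 2/0/0 2/1/0 2/1/2}
TSO: 7 outcomes — {0/0/0 0/0/2 0/1/0 0/1/2 2/0/0 2/1/0 2/1/2}
PSO: 8 outcomes — {0/0/0 0/0/2 0/1/0 0/1/2 2/0/0 2/0/2 2/1/0 2/1/2}
target 2/0/2 ∈ {PSO}

SC:no TSO:no PSO:yes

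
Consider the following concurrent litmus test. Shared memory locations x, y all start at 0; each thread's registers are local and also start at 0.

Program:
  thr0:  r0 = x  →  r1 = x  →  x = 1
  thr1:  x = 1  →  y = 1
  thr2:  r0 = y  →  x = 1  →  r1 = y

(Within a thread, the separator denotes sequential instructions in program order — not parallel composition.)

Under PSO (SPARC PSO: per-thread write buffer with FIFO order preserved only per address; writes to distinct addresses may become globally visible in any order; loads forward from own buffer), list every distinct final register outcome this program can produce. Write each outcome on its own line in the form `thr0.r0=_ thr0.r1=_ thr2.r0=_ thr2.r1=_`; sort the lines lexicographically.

thr0.r0=0 thr0.r1=0 thr2.r0=0 thr2.r1=0
thr0.r0=0 thr0.r1=0 thr2.r0=0 thr2.r1=1
thr0.r0=0 thr0.r1=0 thr2.r0=1 thr2.r1=1
thr0.r0=0 thr0.r1=1 thr2.r0=0 thr2.r1=0
thr0.r0=0 thr0.r1=1 thr2.r0=0 thr2.r1=1
thr0.r0=0 thr0.r1=1 thr2.r0=1 thr2.r1=1
thr0.r0=1 thr0.r1=1 thr2.r0=0 thr2.r1=0
thr0.r0=1 thr0.r1=1 thr2.r0=0 thr2.r1=1
thr0.r0=1 thr0.r1=1 thr2.r0=1 thr2.r1=1

outcome vector order: (thr0.r0,thr0.r1,thr2.r0,thr2.r1)
|PSO outcomes| = 9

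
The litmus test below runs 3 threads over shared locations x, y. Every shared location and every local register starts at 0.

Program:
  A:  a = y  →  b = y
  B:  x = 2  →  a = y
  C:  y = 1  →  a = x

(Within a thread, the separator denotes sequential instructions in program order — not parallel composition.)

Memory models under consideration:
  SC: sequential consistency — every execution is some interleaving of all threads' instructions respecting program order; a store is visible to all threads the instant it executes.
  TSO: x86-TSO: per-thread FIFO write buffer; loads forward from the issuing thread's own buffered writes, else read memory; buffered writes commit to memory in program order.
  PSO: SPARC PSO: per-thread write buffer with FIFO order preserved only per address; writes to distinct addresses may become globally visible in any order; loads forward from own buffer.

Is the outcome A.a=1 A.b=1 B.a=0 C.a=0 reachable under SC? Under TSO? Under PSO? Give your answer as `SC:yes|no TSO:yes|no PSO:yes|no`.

outcome vector order: (A.a,A.b,B.a,C.a)
SC (9): 0002 0010 0012 0102 0110 0112 1102 1110 1112
TSO (12): 0000 0002 0010 0012 0100 0102 0110 0112 1100 1102 1110 1112
PSO (12): 0000 0002 0010 0012 0100 0102 0110 0112 1100 1102 1110 1112
target 1100 ∈ {TSO,PSO}

SC:no TSO:yes PSO:yes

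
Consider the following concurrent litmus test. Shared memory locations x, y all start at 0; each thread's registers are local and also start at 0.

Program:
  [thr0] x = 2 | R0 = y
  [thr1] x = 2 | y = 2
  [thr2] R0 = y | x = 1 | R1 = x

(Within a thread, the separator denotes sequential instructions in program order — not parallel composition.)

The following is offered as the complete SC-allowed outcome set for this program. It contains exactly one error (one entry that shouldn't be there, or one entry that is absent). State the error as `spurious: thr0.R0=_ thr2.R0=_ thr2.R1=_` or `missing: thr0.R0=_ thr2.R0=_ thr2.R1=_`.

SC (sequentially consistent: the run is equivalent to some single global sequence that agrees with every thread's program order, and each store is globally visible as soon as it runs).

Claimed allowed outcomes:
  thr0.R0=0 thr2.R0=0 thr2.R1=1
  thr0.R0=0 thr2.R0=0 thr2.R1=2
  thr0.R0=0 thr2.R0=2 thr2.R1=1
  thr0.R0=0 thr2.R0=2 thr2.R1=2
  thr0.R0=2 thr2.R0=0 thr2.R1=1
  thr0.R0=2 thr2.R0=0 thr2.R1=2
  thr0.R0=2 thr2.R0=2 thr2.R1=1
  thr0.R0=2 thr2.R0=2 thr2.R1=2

spurious: thr0.R0=0 thr2.R0=2 thr2.R1=2

outcome vector order: (thr0.R0,thr2.R0,thr2.R1)
[SC] allowed = {(0,0,1) (0,0,2) (0,2,1) (2,0,1) (2,0,2) (2,2,1) (2,2,2)}
claimed∖SC = {(0,2,2)}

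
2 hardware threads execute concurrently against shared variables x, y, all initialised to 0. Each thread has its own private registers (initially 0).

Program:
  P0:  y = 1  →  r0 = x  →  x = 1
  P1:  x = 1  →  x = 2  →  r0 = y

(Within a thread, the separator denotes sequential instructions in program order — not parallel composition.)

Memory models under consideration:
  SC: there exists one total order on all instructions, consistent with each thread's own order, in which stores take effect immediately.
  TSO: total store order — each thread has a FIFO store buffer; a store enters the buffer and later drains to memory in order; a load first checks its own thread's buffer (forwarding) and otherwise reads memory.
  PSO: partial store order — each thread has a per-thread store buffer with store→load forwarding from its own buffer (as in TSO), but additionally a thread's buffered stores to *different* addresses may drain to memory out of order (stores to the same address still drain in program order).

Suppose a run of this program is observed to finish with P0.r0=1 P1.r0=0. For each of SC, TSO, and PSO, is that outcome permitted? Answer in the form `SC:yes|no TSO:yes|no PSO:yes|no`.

outcome vector order: (P0.r0,P1.r0)
SC: 4 outcomes — {01; 11; 20; 21}
TSO: 6 outcomes — {00; 01; 10; 11; 20; 21}
PSO: 6 outcomes — {00; 01; 10; 11; 20; 21}
target 10 ∈ {TSO,PSO}

SC:no TSO:yes PSO:yes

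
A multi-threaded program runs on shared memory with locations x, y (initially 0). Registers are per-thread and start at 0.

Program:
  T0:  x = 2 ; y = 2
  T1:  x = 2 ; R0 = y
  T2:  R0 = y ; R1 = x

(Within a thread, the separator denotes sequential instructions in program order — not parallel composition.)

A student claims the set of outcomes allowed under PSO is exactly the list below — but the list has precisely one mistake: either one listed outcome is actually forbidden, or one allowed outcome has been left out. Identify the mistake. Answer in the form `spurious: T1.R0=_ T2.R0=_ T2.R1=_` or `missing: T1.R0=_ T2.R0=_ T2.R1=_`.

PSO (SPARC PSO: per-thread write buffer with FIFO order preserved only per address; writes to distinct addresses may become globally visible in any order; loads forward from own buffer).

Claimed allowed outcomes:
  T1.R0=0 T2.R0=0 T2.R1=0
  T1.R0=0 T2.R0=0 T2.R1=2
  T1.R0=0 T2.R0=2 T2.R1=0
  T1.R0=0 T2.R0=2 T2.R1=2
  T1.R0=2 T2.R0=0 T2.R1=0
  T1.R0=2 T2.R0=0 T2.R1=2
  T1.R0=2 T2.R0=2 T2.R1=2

missing: T1.R0=2 T2.R0=2 T2.R1=0

outcome vector order: (T1.R0,T2.R0,T2.R1)
PSO (8): 000 002 020 022 200 202 220 222
PSO∖claimed = {220}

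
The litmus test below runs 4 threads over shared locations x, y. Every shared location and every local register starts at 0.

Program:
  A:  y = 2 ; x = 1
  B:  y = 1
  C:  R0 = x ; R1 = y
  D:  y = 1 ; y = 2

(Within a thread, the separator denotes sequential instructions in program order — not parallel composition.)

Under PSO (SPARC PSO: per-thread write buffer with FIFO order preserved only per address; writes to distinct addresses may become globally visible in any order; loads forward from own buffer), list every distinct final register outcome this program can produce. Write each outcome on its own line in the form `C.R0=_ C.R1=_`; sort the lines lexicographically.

C.R0=0 C.R1=0
C.R0=0 C.R1=1
C.R0=0 C.R1=2
C.R0=1 C.R1=0
C.R0=1 C.R1=1
C.R0=1 C.R1=2

outcome vector order: (C.R0,C.R1)
|PSO outcomes| = 6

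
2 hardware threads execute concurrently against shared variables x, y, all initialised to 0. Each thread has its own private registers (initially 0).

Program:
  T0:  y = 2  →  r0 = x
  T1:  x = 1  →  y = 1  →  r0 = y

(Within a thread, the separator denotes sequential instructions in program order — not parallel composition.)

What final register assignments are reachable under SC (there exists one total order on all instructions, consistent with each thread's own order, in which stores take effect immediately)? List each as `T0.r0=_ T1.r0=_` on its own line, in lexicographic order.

outcome vector order: (T0.r0,T1.r0)
|SC outcomes| = 3

T0.r0=0 T1.r0=1
T0.r0=1 T1.r0=1
T0.r0=1 T1.r0=2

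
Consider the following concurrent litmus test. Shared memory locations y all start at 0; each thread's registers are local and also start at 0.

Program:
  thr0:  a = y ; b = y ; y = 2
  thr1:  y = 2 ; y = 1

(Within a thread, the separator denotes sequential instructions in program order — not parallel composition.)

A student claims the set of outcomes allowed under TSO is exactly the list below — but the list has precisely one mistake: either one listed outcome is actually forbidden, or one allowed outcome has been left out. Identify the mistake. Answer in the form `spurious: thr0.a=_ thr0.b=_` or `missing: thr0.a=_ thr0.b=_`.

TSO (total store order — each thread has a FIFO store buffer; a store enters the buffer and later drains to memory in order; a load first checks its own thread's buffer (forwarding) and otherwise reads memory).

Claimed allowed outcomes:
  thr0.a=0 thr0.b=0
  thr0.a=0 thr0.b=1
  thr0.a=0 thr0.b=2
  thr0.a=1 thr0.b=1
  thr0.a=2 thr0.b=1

missing: thr0.a=2 thr0.b=2

outcome vector order: (thr0.a,thr0.b)
TSO: 6 outcomes — {(0,0); (0,1); (0,2); (1,1); (2,1); (2,2)}
TSO∖claimed = {(2,2)}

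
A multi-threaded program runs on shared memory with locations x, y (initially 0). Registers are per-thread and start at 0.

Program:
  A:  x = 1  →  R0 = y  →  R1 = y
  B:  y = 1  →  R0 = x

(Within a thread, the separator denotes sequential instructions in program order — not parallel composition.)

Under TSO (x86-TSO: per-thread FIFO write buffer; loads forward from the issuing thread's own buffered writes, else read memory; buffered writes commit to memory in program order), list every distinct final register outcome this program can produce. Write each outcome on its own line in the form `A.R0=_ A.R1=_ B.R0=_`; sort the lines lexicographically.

outcome vector order: (A.R0,A.R1,B.R0)
|TSO outcomes| = 6

A.R0=0 A.R1=0 B.R0=0
A.R0=0 A.R1=0 B.R0=1
A.R0=0 A.R1=1 B.R0=0
A.R0=0 A.R1=1 B.R0=1
A.R0=1 A.R1=1 B.R0=0
A.R0=1 A.R1=1 B.R0=1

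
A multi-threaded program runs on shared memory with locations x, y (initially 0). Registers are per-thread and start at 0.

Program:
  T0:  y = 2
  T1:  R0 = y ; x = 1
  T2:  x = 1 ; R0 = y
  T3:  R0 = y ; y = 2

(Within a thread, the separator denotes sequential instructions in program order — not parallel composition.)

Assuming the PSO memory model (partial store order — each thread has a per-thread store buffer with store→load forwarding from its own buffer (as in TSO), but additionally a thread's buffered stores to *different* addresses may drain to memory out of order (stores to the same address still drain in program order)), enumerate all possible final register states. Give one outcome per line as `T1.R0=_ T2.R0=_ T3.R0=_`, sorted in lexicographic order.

outcome vector order: (T1.R0,T2.R0,T3.R0)
|PSO outcomes| = 8

T1.R0=0 T2.R0=0 T3.R0=0
T1.R0=0 T2.R0=0 T3.R0=2
T1.R0=0 T2.R0=2 T3.R0=0
T1.R0=0 T2.R0=2 T3.R0=2
T1.R0=2 T2.R0=0 T3.R0=0
T1.R0=2 T2.R0=0 T3.R0=2
T1.R0=2 T2.R0=2 T3.R0=0
T1.R0=2 T2.R0=2 T3.R0=2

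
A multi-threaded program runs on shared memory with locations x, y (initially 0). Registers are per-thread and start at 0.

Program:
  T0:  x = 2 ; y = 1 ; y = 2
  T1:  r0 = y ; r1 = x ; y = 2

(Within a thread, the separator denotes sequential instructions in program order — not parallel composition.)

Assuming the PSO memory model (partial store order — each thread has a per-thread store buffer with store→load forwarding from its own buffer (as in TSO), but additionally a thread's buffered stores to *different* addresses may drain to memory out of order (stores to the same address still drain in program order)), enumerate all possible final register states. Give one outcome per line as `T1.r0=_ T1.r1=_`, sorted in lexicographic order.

outcome vector order: (T1.r0,T1.r1)
|PSO outcomes| = 6

T1.r0=0 T1.r1=0
T1.r0=0 T1.r1=2
T1.r0=1 T1.r1=0
T1.r0=1 T1.r1=2
T1.r0=2 T1.r1=0
T1.r0=2 T1.r1=2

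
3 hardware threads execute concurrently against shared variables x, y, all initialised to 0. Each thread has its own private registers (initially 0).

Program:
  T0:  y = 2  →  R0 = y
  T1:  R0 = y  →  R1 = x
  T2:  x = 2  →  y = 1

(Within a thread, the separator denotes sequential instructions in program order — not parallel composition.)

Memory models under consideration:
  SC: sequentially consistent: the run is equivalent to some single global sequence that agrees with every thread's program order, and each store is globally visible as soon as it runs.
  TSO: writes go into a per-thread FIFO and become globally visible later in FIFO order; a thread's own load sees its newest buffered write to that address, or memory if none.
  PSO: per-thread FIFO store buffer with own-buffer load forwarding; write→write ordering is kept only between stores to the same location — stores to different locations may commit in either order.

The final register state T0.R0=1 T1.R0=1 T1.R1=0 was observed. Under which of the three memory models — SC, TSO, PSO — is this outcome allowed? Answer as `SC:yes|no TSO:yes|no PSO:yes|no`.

SC:no TSO:no PSO:yes

outcome vector order: (T0.R0,T1.R0,T1.R1)
SC (10): 100, 102, 112, 120, 122, 200, 202, 212, 220, 222
TSO (10): 100, 102, 112, 120, 122, 200, 202, 212, 220, 222
PSO (12): 100, 102, 110, 112, 120, 122, 200, 202, 210, 212, 220, 222
target 110 ∈ {PSO}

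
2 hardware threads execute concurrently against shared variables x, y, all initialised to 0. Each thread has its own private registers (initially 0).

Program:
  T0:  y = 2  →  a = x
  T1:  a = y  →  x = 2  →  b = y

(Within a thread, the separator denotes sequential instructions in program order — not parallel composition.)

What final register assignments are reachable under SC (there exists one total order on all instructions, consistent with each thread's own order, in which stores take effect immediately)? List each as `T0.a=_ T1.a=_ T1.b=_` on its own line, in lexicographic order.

outcome vector order: (T0.a,T1.a,T1.b)
|SC outcomes| = 5

T0.a=0 T1.a=0 T1.b=2
T0.a=0 T1.a=2 T1.b=2
T0.a=2 T1.a=0 T1.b=0
T0.a=2 T1.a=0 T1.b=2
T0.a=2 T1.a=2 T1.b=2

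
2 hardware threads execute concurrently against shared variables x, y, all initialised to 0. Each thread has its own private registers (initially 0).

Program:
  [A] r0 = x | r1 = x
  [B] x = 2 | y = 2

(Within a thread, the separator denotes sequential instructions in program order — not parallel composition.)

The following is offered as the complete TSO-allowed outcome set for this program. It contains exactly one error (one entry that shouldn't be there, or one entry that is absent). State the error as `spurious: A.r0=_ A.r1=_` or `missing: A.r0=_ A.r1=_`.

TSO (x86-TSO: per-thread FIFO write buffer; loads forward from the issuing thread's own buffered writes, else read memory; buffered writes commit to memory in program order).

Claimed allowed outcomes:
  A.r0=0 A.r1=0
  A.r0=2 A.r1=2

missing: A.r0=0 A.r1=2

outcome vector order: (A.r0,A.r1)
under TSO → <0 0> <0 2> <2 2>
TSO∖claimed = {<0 2>}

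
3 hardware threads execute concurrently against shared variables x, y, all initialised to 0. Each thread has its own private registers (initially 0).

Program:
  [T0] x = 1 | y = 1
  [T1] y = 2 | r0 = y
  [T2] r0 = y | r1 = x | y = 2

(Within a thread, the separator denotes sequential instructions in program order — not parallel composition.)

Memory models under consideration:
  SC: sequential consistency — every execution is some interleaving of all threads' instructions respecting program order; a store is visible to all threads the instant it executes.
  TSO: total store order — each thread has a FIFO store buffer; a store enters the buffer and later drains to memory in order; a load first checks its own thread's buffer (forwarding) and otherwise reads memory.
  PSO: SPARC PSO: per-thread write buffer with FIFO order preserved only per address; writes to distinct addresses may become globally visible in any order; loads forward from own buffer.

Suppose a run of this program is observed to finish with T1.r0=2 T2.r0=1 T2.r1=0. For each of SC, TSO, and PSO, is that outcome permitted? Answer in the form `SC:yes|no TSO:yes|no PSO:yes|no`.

SC:no TSO:no PSO:yes

outcome vector order: (T1.r0,T2.r0,T2.r1)
SC (10): 100, 101, 111, 120, 121, 200, 201, 211, 220, 221
TSO (10): 100, 101, 111, 120, 121, 200, 201, 211, 220, 221
PSO (12): 100, 101, 110, 111, 120, 121, 200, 201, 210, 211, 220, 221
target 210 ∈ {PSO}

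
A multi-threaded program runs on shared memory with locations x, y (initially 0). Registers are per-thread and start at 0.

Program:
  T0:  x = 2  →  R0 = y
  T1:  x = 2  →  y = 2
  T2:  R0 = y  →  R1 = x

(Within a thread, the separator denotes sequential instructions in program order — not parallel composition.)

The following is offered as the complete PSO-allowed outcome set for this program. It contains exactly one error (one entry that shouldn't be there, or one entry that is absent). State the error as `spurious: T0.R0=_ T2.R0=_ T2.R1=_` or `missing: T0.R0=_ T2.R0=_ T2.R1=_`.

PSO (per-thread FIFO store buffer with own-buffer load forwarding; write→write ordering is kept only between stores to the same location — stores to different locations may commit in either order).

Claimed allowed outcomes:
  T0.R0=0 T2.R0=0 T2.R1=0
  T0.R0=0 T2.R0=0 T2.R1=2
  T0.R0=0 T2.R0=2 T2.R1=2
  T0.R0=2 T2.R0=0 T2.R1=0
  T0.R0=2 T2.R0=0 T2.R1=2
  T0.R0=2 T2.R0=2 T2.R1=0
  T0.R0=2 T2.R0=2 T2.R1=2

missing: T0.R0=0 T2.R0=2 T2.R1=0

outcome vector order: (T0.R0,T2.R0,T2.R1)
PSO (8): 000; 002; 020; 022; 200; 202; 220; 222
PSO∖claimed = {020}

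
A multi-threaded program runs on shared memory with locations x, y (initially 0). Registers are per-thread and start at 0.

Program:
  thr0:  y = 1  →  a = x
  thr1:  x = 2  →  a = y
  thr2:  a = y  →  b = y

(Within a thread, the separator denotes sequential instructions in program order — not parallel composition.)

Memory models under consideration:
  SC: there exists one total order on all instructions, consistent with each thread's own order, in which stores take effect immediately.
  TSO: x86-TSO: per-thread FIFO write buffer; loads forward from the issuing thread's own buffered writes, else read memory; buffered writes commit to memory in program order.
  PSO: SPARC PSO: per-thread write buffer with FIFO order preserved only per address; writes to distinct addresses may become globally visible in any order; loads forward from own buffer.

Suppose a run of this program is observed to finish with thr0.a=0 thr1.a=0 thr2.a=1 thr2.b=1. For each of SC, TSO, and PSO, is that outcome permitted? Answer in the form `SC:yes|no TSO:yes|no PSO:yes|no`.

SC:no TSO:yes PSO:yes

outcome vector order: (thr0.a,thr1.a,thr2.a,thr2.b)
SC (9): 0/1/0/0 0/1/0/1 0/1/1/1 2/0/0/0 2/0/0/1 2/0/1/1 2/1/0/0 2/1/0/1 2/1/1/1
TSO (12): 0/0/0/0 0/0/0/1 0/0/1/1 0/1/0/0 0/1/0/1 0/1/1/1 2/0/0/0 2/0/0/1 2/0/1/1 2/1/0/0 2/1/0/1 2/1/1/1
PSO (12): 0/0/0/0 0/0/0/1 0/0/1/1 0/1/0/0 0/1/0/1 0/1/1/1 2/0/0/0 2/0/0/1 2/0/1/1 2/1/0/0 2/1/0/1 2/1/1/1
target 0/0/1/1 ∈ {TSO,PSO}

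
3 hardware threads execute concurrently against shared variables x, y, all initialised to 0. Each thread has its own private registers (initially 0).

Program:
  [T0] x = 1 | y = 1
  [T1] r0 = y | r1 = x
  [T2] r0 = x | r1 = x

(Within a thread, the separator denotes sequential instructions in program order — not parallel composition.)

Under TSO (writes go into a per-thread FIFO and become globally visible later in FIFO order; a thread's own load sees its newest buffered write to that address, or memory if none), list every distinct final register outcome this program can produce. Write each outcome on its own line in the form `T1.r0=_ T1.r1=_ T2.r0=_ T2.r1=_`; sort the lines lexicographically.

T1.r0=0 T1.r1=0 T2.r0=0 T2.r1=0
T1.r0=0 T1.r1=0 T2.r0=0 T2.r1=1
T1.r0=0 T1.r1=0 T2.r0=1 T2.r1=1
T1.r0=0 T1.r1=1 T2.r0=0 T2.r1=0
T1.r0=0 T1.r1=1 T2.r0=0 T2.r1=1
T1.r0=0 T1.r1=1 T2.r0=1 T2.r1=1
T1.r0=1 T1.r1=1 T2.r0=0 T2.r1=0
T1.r0=1 T1.r1=1 T2.r0=0 T2.r1=1
T1.r0=1 T1.r1=1 T2.r0=1 T2.r1=1

outcome vector order: (T1.r0,T1.r1,T2.r0,T2.r1)
|TSO outcomes| = 9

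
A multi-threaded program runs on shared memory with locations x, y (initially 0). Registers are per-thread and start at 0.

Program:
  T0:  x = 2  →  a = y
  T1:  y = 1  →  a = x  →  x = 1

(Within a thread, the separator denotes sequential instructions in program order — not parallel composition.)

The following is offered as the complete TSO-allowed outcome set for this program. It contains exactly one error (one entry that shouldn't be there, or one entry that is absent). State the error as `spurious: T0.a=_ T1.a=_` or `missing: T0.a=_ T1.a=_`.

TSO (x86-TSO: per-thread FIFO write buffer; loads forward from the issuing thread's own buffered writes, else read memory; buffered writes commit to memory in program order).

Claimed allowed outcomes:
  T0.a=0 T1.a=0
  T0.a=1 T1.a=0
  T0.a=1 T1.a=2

outcome vector order: (T0.a,T1.a)
under TSO → 00, 02, 10, 12
TSO∖claimed = {02}

missing: T0.a=0 T1.a=2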